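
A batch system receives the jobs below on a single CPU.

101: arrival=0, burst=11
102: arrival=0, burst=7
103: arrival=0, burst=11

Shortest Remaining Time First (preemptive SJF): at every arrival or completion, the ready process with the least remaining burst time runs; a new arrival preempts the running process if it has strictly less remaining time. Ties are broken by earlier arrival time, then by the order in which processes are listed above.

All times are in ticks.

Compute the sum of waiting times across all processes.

25

Gantt: | 102 0-7 | 101 7-18 | 103 18-29 |
Completion: 101=18  102=7  103=29
Waiting = turnaround − burst: 101=7, 102=0, 103=18
Total waiting = 7 + 0 + 18 = 25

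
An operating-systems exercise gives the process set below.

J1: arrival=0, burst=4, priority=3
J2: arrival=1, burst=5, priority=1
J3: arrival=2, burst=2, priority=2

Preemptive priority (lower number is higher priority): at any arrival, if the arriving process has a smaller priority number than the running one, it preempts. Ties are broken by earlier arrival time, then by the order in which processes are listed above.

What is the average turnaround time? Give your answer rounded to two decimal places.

Gantt: | J1 0-1 | J2 1-6 | J3 6-8 | J1 8-11 |
Completion: J1=11  J2=6  J3=8
Turnaround (C−A): J1=11  J2=5  J3=6
Turnaround times: J1=11, J2=5, J3=6
Average turnaround = (11+5+6) / 3 = 22/3 = 7.33

7.33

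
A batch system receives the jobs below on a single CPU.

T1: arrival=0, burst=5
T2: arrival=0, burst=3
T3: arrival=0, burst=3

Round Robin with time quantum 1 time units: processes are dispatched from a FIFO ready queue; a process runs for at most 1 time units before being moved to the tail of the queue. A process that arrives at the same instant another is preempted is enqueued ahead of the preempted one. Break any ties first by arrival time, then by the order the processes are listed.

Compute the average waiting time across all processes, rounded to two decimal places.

Schedule: | T1 0-1 | T2 1-2 | T3 2-3 | T1 3-4 | T2 4-5 | T3 5-6 | T1 6-7 | T2 7-8 | T3 8-9 | T1 9-11 |
Completion: T1=11  T2=8  T3=9
Waiting times: T1=6, T2=5, T3=6
Average waiting = (6+5+6) / 3 = 17/3 = 5.67

5.67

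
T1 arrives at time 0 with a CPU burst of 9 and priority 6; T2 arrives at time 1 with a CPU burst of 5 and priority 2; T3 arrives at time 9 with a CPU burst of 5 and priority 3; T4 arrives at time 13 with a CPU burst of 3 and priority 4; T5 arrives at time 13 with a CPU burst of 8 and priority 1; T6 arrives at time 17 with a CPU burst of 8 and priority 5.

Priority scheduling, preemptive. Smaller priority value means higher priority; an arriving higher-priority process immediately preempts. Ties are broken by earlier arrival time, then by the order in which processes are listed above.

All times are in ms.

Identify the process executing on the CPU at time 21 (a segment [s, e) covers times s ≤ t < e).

T3

Timeline: | T1 0-1 | T2 1-6 | T1 6-9 | T3 9-13 | T5 13-21 | T3 21-22 | T4 22-25 | T6 25-33 | T1 33-38 |
Completion: T1=38  T2=6  T3=22  T4=25  T5=21  T6=33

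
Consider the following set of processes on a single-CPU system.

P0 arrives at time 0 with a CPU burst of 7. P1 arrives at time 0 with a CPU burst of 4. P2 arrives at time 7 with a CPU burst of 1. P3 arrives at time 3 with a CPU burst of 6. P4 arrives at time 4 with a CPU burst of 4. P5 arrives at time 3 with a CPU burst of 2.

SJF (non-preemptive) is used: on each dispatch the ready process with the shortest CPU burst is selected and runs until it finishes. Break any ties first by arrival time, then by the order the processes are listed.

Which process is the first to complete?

Timeline: | P1 0-4 | P5 4-6 | P4 6-10 | P2 10-11 | P3 11-17 | P0 17-24 |
Completion: P0=24  P1=4  P2=11  P3=17  P4=10  P5=6
Turnaround (C−A): P0=24  P1=4  P2=4  P3=14  P4=6  P5=3
Finish order: P1 → P5 → P4 → P2 → P3 → P0

P1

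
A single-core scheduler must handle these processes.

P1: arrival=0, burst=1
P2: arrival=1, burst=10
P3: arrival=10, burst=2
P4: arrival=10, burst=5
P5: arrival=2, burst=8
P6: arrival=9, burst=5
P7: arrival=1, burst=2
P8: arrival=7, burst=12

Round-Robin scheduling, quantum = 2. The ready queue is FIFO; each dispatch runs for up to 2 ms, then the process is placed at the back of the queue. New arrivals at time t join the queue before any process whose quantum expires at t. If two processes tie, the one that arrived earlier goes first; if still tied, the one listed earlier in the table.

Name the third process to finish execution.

Timeline: | P1 0-1 | P2 1-3 | P7 3-5 | P5 5-7 | P2 7-9 | P8 9-11 | P5 11-13 | P6 13-15 | P2 15-17 | P3 17-19 | P4 19-21 | P8 21-23 | P5 23-25 | P6 25-27 | P2 27-29 | P4 29-31 | P8 31-33 | P5 33-35 | P6 35-36 | P2 36-38 | P4 38-39 | P8 39-45 |
Completion: P1=1  P2=38  P3=19  P4=39  P5=35  P6=36  P7=5  P8=45
Turnaround (C−A): P1=1  P2=37  P3=9  P4=29  P5=33  P6=27  P7=4  P8=38
Finish order: P1 → P7 → P3 → P5 → P6 → P2 → P4 → P8

P3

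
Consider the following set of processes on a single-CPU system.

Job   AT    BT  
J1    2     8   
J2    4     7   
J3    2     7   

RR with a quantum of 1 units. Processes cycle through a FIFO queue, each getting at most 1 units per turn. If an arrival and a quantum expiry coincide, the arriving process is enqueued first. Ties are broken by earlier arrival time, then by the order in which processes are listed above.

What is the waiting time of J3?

13

Timeline: | idle 0-2 | J1 2-3 | J3 3-4 | J1 4-5 | J2 5-6 | J3 6-7 | J1 7-8 | J2 8-9 | J3 9-10 | J1 10-11 | J2 11-12 | J3 12-13 | J1 13-14 | J2 14-15 | J3 15-16 | J1 16-17 | J2 17-18 | J3 18-19 | J1 19-20 | J2 20-21 | J3 21-22 | J1 22-23 | J2 23-24 |
Completion: J1=23  J2=24  J3=22
Turnaround (C−A): J1=21  J2=20  J3=20
Waiting(J3) = turnaround − burst = 20 − 7 = 13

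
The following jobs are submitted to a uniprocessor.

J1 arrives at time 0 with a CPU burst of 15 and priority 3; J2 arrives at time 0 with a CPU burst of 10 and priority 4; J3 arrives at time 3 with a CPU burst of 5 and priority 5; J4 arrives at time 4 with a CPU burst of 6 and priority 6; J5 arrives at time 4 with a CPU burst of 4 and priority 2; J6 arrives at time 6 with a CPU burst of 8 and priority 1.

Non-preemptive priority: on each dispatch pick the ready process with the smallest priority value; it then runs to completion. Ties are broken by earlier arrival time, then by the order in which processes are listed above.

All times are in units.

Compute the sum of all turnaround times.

Schedule: | J1 0-15 | J6 15-23 | J5 23-27 | J2 27-37 | J3 37-42 | J4 42-48 |
Completion: J1=15  J2=37  J3=42  J4=48  J5=27  J6=23
Turnaround (C−A): J1=15  J2=37  J3=39  J4=44  J5=23  J6=17
Turnaround = completion − arrival: J1=15, J2=37, J3=39, J4=44, J5=23, J6=17
Total turnaround = 15 + 37 + 39 + 44 + 23 + 17 = 175

175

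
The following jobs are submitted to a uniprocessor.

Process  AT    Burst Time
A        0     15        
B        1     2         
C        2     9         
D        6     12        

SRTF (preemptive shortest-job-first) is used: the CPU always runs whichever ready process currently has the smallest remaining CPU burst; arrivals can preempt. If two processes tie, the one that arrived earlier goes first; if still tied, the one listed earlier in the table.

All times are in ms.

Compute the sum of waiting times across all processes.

30

Schedule: | A 0-1 | B 1-3 | C 3-12 | D 12-24 | A 24-38 |
Completion: A=38  B=3  C=12  D=24
Turnaround (C−A): A=38  B=2  C=10  D=18
Waiting = turnaround − burst: A=23, B=0, C=1, D=6
Total waiting = 23 + 0 + 1 + 6 = 30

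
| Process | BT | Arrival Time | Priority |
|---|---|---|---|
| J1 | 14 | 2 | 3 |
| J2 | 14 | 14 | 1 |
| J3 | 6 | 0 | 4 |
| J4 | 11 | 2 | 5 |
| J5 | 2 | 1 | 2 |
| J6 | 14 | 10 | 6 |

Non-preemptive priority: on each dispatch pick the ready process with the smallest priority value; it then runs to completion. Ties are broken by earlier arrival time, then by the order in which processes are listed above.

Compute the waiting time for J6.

37

Gantt: | J3 0-6 | J5 6-8 | J1 8-22 | J2 22-36 | J4 36-47 | J6 47-61 |
Completion: J1=22  J2=36  J3=6  J4=47  J5=8  J6=61
Turnaround (C−A): J1=20  J2=22  J3=6  J4=45  J5=7  J6=51
Waiting(J6) = turnaround − burst = 51 − 14 = 37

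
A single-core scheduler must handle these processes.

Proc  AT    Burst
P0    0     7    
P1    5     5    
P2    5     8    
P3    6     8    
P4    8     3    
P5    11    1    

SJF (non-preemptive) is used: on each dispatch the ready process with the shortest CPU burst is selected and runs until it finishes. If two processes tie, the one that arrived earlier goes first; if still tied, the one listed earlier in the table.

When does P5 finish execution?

Timeline: | P0 0-7 | P1 7-12 | P5 12-13 | P4 13-16 | P2 16-24 | P3 24-32 |
Completion: P0=7  P1=12  P2=24  P3=32  P4=16  P5=13

13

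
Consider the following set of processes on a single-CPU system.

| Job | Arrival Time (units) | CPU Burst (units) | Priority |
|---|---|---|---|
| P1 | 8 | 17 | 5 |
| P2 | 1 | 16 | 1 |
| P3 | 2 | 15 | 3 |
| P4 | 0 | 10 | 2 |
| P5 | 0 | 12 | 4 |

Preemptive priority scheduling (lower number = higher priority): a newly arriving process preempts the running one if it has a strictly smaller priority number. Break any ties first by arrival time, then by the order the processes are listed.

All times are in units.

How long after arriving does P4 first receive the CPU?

Schedule: | P4 0-1 | P2 1-17 | P4 17-26 | P3 26-41 | P5 41-53 | P1 53-70 |
Completion: P1=70  P2=17  P3=41  P4=26  P5=53
Response(P4) = first start − arrival = 0 − 0 = 0

0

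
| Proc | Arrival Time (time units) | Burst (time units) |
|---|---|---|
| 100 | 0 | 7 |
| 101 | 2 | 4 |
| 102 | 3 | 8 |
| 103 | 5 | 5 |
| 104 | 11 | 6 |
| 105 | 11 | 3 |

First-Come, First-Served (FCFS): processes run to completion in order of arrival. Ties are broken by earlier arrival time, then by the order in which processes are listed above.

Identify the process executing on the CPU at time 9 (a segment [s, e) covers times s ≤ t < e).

101

Gantt: | 100 0-7 | 101 7-11 | 102 11-19 | 103 19-24 | 104 24-30 | 105 30-33 |
Completion: 100=7  101=11  102=19  103=24  104=30  105=33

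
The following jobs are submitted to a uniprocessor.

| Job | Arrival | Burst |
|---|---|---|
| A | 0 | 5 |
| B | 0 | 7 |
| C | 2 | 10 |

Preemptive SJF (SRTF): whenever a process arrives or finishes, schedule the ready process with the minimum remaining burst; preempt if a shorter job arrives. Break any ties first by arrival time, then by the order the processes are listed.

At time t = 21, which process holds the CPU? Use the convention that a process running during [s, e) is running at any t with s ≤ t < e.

Gantt: | A 0-5 | B 5-12 | C 12-22 |
Completion: A=5  B=12  C=22
Turnaround (C−A): A=5  B=12  C=20

C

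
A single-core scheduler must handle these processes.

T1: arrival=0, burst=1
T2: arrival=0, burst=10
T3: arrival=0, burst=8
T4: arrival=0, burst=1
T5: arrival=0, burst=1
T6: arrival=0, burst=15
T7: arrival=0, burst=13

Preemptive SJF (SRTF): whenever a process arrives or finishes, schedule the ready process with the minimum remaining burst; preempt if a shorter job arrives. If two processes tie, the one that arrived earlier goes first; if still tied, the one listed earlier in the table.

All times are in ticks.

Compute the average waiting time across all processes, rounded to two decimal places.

10.29

Gantt: | T1 0-1 | T4 1-2 | T5 2-3 | T3 3-11 | T2 11-21 | T7 21-34 | T6 34-49 |
Completion: T1=1  T2=21  T3=11  T4=2  T5=3  T6=49  T7=34
Waiting times: T1=0, T2=11, T3=3, T4=1, T5=2, T6=34, T7=21
Average waiting = (0+11+3+1+2+34+21) / 7 = 72/7 = 10.29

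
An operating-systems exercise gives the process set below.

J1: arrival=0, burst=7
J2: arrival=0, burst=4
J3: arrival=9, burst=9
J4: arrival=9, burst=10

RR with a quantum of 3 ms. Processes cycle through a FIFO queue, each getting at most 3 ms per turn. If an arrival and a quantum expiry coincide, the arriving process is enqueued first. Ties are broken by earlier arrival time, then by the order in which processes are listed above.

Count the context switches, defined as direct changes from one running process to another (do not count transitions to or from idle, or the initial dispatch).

Gantt: | J1 0-3 | J2 3-6 | J1 6-9 | J2 9-10 | J3 10-13 | J4 13-16 | J1 16-17 | J3 17-20 | J4 20-23 | J3 23-26 | J4 26-30 |
Completion: J1=17  J2=10  J3=26  J4=30
Turnaround (C−A): J1=17  J2=10  J3=17  J4=21

10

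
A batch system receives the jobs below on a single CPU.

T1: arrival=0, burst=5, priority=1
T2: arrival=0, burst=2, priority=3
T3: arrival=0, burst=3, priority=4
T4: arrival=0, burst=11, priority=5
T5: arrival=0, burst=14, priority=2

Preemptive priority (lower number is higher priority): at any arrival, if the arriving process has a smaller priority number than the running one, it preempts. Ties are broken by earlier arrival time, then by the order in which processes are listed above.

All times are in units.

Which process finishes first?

Gantt: | T1 0-5 | T5 5-19 | T2 19-21 | T3 21-24 | T4 24-35 |
Completion: T1=5  T2=21  T3=24  T4=35  T5=19
Turnaround (C−A): T1=5  T2=21  T3=24  T4=35  T5=19
Finish order: T1 → T5 → T2 → T3 → T4

T1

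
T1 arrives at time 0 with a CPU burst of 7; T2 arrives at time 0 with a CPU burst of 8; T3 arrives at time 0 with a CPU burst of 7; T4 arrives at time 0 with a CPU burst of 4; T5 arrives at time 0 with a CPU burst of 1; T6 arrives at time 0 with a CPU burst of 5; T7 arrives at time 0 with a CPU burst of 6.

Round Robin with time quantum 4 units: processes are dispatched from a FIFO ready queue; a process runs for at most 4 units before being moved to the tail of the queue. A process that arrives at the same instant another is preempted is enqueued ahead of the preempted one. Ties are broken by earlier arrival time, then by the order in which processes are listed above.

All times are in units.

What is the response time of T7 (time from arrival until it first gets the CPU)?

Timeline: | T1 0-4 | T2 4-8 | T3 8-12 | T4 12-16 | T5 16-17 | T6 17-21 | T7 21-25 | T1 25-28 | T2 28-32 | T3 32-35 | T6 35-36 | T7 36-38 |
Completion: T1=28  T2=32  T3=35  T4=16  T5=17  T6=36  T7=38
Turnaround (C−A): T1=28  T2=32  T3=35  T4=16  T5=17  T6=36  T7=38
Response(T7) = first start − arrival = 21 − 0 = 21

21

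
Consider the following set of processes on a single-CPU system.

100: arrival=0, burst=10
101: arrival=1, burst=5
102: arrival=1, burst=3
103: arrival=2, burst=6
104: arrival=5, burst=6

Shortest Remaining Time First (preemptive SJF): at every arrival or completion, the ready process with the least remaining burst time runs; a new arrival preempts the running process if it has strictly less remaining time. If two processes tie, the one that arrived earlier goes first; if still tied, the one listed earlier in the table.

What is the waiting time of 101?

Gantt: | 100 0-1 | 102 1-4 | 101 4-9 | 103 9-15 | 104 15-21 | 100 21-30 |
Completion: 100=30  101=9  102=4  103=15  104=21
Turnaround (C−A): 100=30  101=8  102=3  103=13  104=16
Waiting(101) = turnaround − burst = 8 − 5 = 3

3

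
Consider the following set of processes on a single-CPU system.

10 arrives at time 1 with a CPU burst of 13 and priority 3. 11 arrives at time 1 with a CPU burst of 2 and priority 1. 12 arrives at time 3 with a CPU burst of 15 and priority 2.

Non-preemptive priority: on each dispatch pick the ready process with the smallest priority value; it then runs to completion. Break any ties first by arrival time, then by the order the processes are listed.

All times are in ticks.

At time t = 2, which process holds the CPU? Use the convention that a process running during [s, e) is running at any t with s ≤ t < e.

11

Timeline: | idle 0-1 | 11 1-3 | 12 3-18 | 10 18-31 |
Completion: 10=31  11=3  12=18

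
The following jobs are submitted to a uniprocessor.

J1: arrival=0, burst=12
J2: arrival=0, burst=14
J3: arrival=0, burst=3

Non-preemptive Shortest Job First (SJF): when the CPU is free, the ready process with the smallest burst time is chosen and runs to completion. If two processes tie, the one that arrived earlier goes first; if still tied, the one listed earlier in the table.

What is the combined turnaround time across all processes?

47

Timeline: | J3 0-3 | J1 3-15 | J2 15-29 |
Completion: J1=15  J2=29  J3=3
Turnaround = completion − arrival: J1=15, J2=29, J3=3
Total turnaround = 15 + 29 + 3 = 47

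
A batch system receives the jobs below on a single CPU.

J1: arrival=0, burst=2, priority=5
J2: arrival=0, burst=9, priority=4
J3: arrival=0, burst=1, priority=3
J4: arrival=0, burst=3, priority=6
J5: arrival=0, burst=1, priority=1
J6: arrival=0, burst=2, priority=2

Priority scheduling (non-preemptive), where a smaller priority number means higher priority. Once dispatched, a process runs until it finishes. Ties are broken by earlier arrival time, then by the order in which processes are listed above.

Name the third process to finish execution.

Gantt: | J5 0-1 | J6 1-3 | J3 3-4 | J2 4-13 | J1 13-15 | J4 15-18 |
Completion: J1=15  J2=13  J3=4  J4=18  J5=1  J6=3
Finish order: J5 → J6 → J3 → J2 → J1 → J4

J3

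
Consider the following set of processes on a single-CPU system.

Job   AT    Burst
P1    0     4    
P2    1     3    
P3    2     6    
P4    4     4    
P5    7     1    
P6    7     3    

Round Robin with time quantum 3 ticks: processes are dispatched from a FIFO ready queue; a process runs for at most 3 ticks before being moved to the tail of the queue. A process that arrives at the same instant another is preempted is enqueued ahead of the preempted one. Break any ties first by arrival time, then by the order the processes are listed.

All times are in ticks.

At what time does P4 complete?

21

Gantt: | P1 0-3 | P2 3-6 | P3 6-9 | P1 9-10 | P4 10-13 | P5 13-14 | P6 14-17 | P3 17-20 | P4 20-21 |
Completion: P1=10  P2=6  P3=20  P4=21  P5=14  P6=17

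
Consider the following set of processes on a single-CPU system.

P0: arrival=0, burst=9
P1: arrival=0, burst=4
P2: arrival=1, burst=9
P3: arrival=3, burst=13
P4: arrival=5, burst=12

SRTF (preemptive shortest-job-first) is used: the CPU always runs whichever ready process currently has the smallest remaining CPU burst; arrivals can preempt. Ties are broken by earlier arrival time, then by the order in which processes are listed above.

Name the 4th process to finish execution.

Schedule: | P1 0-4 | P0 4-13 | P2 13-22 | P4 22-34 | P3 34-47 |
Completion: P0=13  P1=4  P2=22  P3=47  P4=34
Turnaround (C−A): P0=13  P1=4  P2=21  P3=44  P4=29
Finish order: P1 → P0 → P2 → P4 → P3

P4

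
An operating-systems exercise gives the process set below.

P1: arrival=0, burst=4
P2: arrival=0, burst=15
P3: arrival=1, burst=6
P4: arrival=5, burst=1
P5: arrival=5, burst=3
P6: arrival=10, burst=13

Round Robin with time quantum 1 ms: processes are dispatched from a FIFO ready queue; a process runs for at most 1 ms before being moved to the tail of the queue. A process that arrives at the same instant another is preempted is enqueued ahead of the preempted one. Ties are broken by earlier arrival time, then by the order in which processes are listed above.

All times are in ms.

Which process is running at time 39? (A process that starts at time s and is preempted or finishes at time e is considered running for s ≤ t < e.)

P6

Schedule: | P1 0-1 | P2 1-2 | P3 2-3 | P1 3-4 | P2 4-5 | P3 5-6 | P1 6-7 | P4 7-8 | P5 8-9 | P2 9-10 | P3 10-11 | P1 11-12 | P5 12-13 | P6 13-14 | P2 14-15 | P3 15-16 | P5 16-17 | P6 17-18 | P2 18-19 | P3 19-20 | P6 20-21 | P2 21-22 | P3 22-23 | P6 23-24 | P2 24-25 | P6 25-26 | P2 26-27 | P6 27-28 | P2 28-29 | P6 29-30 | P2 30-31 | P6 31-32 | P2 32-33 | P6 33-34 | P2 34-35 | P6 35-36 | P2 36-37 | P6 37-38 | P2 38-39 | P6 39-40 | P2 40-41 | P6 41-42 |
Completion: P1=12  P2=41  P3=23  P4=8  P5=17  P6=42
Turnaround (C−A): P1=12  P2=41  P3=22  P4=3  P5=12  P6=32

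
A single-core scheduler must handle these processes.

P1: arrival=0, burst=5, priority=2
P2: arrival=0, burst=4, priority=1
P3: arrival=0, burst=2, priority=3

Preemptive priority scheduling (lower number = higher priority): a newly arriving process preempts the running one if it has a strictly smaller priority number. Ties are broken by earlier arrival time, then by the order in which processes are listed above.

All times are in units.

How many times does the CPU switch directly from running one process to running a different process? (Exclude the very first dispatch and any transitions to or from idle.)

Timeline: | P2 0-4 | P1 4-9 | P3 9-11 |
Completion: P1=9  P2=4  P3=11
Turnaround (C−A): P1=9  P2=4  P3=11

2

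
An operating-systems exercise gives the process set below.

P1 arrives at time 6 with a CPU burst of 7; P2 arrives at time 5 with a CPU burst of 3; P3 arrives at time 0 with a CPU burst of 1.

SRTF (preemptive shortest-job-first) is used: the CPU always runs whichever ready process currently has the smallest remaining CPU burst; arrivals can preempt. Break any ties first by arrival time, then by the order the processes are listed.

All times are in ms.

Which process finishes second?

P2

Gantt: | P3 0-1 | idle 1-5 | P2 5-8 | P1 8-15 |
Completion: P1=15  P2=8  P3=1
Turnaround (C−A): P1=9  P2=3  P3=1
Finish order: P3 → P2 → P1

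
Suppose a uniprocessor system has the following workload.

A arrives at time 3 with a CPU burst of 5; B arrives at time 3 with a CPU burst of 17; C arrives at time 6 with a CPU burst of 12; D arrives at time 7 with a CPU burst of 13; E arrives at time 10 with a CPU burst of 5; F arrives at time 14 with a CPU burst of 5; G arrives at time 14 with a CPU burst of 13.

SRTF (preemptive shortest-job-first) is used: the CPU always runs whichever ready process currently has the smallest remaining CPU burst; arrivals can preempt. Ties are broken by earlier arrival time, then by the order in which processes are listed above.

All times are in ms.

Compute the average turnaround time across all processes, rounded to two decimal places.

Timeline: | idle 0-3 | A 3-8 | C 8-10 | E 10-15 | F 15-20 | C 20-30 | D 30-43 | G 43-56 | B 56-73 |
Completion: A=8  B=73  C=30  D=43  E=15  F=20  G=56
Turnaround (C−A): A=5  B=70  C=24  D=36  E=5  F=6  G=42
Turnaround times: A=5, B=70, C=24, D=36, E=5, F=6, G=42
Average turnaround = (5+70+24+36+5+6+42) / 7 = 188/7 = 26.86

26.86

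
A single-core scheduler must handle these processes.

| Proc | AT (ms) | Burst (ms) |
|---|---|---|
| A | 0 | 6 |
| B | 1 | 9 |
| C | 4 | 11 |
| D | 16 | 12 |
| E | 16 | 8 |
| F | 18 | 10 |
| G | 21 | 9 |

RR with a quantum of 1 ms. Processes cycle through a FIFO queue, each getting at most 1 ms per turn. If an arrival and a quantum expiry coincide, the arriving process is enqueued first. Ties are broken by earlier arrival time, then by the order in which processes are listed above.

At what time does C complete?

48

Gantt: | A 0-1 | B 1-2 | A 2-3 | B 3-4 | A 4-5 | C 5-6 | B 6-7 | A 7-8 | C 8-9 | B 9-10 | A 10-11 | C 11-12 | B 12-13 | A 13-14 | C 14-15 | B 15-16 | C 16-17 | D 17-18 | E 18-19 | B 19-20 | C 20-21 | F 21-22 | D 22-23 | E 23-24 | B 24-25 | G 25-26 | C 26-27 | F 27-28 | D 28-29 | E 29-30 | B 30-31 | G 31-32 | C 32-33 | F 33-34 | D 34-35 | E 35-36 | G 36-37 | C 37-38 | F 38-39 | D 39-40 | E 40-41 | G 41-42 | C 42-43 | F 43-44 | D 44-45 | E 45-46 | G 46-47 | C 47-48 | F 48-49 | D 49-50 | E 50-51 | G 51-52 | F 52-53 | D 53-54 | E 54-55 | G 55-56 | F 56-57 | D 57-58 | G 58-59 | F 59-60 | D 60-61 | G 61-62 | F 62-63 | D 63-65 |
Completion: A=14  B=31  C=48  D=65  E=55  F=63  G=62
Turnaround (C−A): A=14  B=30  C=44  D=49  E=39  F=45  G=41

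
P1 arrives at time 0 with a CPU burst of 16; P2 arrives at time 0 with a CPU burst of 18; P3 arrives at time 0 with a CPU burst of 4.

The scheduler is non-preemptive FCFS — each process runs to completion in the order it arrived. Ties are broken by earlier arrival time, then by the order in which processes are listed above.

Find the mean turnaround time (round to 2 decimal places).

29.33

Gantt: | P1 0-16 | P2 16-34 | P3 34-38 |
Completion: P1=16  P2=34  P3=38
Turnaround times: P1=16, P2=34, P3=38
Average turnaround = (16+34+38) / 3 = 88/3 = 29.33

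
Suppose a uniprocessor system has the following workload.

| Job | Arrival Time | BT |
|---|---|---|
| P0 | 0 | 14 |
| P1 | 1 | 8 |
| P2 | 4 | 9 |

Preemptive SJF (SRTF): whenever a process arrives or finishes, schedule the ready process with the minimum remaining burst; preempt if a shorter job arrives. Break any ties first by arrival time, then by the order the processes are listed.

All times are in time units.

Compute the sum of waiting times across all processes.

Timeline: | P0 0-1 | P1 1-9 | P2 9-18 | P0 18-31 |
Completion: P0=31  P1=9  P2=18
Turnaround (C−A): P0=31  P1=8  P2=14
Waiting = turnaround − burst: P0=17, P1=0, P2=5
Total waiting = 17 + 0 + 5 = 22

22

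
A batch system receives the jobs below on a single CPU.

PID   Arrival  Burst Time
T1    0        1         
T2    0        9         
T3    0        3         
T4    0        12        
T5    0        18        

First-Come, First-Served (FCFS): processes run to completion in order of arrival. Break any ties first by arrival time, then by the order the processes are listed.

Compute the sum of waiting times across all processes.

Gantt: | T1 0-1 | T2 1-10 | T3 10-13 | T4 13-25 | T5 25-43 |
Completion: T1=1  T2=10  T3=13  T4=25  T5=43
Waiting = turnaround − burst: T1=0, T2=1, T3=10, T4=13, T5=25
Total waiting = 0 + 1 + 10 + 13 + 25 = 49

49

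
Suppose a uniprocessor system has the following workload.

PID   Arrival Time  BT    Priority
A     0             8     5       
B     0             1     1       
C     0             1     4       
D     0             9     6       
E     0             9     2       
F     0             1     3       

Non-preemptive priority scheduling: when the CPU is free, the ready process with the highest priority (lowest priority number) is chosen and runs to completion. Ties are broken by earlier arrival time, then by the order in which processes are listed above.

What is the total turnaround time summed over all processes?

Timeline: | B 0-1 | E 1-10 | F 10-11 | C 11-12 | A 12-20 | D 20-29 |
Completion: A=20  B=1  C=12  D=29  E=10  F=11
Turnaround (C−A): A=20  B=1  C=12  D=29  E=10  F=11
Turnaround = completion − arrival: A=20, B=1, C=12, D=29, E=10, F=11
Total turnaround = 20 + 1 + 12 + 29 + 10 + 11 = 83

83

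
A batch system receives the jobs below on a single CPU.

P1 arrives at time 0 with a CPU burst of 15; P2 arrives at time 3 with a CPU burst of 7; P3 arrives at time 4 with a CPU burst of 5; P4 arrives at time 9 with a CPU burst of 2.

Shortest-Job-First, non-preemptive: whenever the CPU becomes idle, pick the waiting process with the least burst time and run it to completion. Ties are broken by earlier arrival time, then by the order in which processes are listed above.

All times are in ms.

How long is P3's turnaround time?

Timeline: | P1 0-15 | P4 15-17 | P3 17-22 | P2 22-29 |
Completion: P1=15  P2=29  P3=22  P4=17
Turnaround(P3) = completion − arrival = 22 − 4 = 18

18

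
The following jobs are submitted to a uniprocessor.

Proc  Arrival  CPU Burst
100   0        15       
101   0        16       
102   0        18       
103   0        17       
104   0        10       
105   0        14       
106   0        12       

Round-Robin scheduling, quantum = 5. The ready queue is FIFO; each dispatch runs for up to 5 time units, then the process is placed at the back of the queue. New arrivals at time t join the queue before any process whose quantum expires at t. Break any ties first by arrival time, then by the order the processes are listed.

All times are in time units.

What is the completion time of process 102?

100

Schedule: | 100 0-5 | 101 5-10 | 102 10-15 | 103 15-20 | 104 20-25 | 105 25-30 | 106 30-35 | 100 35-40 | 101 40-45 | 102 45-50 | 103 50-55 | 104 55-60 | 105 60-65 | 106 65-70 | 100 70-75 | 101 75-80 | 102 80-85 | 103 85-90 | 105 90-94 | 106 94-96 | 101 96-97 | 102 97-100 | 103 100-102 |
Completion: 100=75  101=97  102=100  103=102  104=60  105=94  106=96
Turnaround (C−A): 100=75  101=97  102=100  103=102  104=60  105=94  106=96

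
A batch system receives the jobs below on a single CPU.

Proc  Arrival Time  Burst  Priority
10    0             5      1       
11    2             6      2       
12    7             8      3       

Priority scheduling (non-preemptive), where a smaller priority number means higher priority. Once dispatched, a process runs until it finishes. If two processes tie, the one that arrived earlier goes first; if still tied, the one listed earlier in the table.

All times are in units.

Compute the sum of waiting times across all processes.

Gantt: | 10 0-5 | 11 5-11 | 12 11-19 |
Completion: 10=5  11=11  12=19
Turnaround (C−A): 10=5  11=9  12=12
Waiting = turnaround − burst: 10=0, 11=3, 12=4
Total waiting = 0 + 3 + 4 = 7

7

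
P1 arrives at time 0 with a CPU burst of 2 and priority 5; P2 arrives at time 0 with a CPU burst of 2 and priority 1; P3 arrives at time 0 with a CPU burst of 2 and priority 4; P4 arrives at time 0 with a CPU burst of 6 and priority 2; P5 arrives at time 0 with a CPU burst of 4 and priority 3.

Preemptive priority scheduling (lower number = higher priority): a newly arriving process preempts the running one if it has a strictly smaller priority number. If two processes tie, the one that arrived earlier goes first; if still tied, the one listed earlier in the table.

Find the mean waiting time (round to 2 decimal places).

Timeline: | P2 0-2 | P4 2-8 | P5 8-12 | P3 12-14 | P1 14-16 |
Completion: P1=16  P2=2  P3=14  P4=8  P5=12
Turnaround (C−A): P1=16  P2=2  P3=14  P4=8  P5=12
Waiting times: P1=14, P2=0, P3=12, P4=2, P5=8
Average waiting = (14+0+12+2+8) / 5 = 36/5 = 7.20

7.20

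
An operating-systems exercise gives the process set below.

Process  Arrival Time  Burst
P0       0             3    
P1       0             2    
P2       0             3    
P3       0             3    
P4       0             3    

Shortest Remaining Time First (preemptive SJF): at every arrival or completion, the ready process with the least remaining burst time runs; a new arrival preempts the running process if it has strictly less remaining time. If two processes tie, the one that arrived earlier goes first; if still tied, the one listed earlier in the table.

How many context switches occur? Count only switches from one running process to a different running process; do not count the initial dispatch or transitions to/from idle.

Schedule: | P1 0-2 | P0 2-5 | P2 5-8 | P3 8-11 | P4 11-14 |
Completion: P0=5  P1=2  P2=8  P3=11  P4=14
Turnaround (C−A): P0=5  P1=2  P2=8  P3=11  P4=14

4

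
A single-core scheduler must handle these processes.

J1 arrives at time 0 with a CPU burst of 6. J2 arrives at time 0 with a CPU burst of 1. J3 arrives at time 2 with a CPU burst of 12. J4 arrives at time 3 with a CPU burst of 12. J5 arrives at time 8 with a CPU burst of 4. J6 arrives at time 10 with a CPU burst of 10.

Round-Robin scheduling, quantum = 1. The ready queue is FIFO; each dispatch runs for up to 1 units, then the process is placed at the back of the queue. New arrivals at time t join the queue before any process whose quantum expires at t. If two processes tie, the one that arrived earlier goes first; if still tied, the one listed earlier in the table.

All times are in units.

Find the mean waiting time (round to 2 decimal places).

Gantt: | J1 0-1 | J2 1-2 | J1 2-3 | J3 3-4 | J4 4-5 | J1 5-6 | J3 6-7 | J4 7-8 | J1 8-9 | J3 9-10 | J5 10-11 | J4 11-12 | J1 12-13 | J6 13-14 | J3 14-15 | J5 15-16 | J4 16-17 | J1 17-18 | J6 18-19 | J3 19-20 | J5 20-21 | J4 21-22 | J6 22-23 | J3 23-24 | J5 24-25 | J4 25-26 | J6 26-27 | J3 27-28 | J4 28-29 | J6 29-30 | J3 30-31 | J4 31-32 | J6 32-33 | J3 33-34 | J4 34-35 | J6 35-36 | J3 36-37 | J4 37-38 | J6 38-39 | J3 39-40 | J4 40-41 | J6 41-42 | J3 42-43 | J4 43-44 | J6 44-45 |
Completion: J1=18  J2=2  J3=43  J4=44  J5=25  J6=45
Turnaround (C−A): J1=18  J2=2  J3=41  J4=41  J5=17  J6=35
Waiting times: J1=12, J2=1, J3=29, J4=29, J5=13, J6=25
Average waiting = (12+1+29+29+13+25) / 6 = 109/6 = 18.17

18.17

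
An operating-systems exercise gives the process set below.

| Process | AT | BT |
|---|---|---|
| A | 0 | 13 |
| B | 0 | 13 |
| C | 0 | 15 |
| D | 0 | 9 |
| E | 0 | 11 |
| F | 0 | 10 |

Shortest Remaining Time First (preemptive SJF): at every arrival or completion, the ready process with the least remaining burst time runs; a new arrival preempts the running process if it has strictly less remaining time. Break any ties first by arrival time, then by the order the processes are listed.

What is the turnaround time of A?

43

Gantt: | D 0-9 | F 9-19 | E 19-30 | A 30-43 | B 43-56 | C 56-71 |
Completion: A=43  B=56  C=71  D=9  E=30  F=19
Turnaround(A) = completion − arrival = 43 − 0 = 43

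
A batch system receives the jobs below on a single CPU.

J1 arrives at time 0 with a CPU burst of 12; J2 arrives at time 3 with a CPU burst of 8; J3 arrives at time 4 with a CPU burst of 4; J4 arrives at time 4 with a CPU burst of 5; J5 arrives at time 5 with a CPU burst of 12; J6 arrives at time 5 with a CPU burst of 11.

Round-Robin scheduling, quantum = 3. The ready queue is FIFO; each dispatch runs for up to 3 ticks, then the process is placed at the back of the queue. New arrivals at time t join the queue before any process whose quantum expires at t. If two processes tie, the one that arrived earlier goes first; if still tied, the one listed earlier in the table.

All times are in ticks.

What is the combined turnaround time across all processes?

218

Gantt: | J1 0-3 | J2 3-6 | J1 6-9 | J3 9-12 | J4 12-15 | J5 15-18 | J6 18-21 | J2 21-24 | J1 24-27 | J3 27-28 | J4 28-30 | J5 30-33 | J6 33-36 | J2 36-38 | J1 38-41 | J5 41-44 | J6 44-47 | J5 47-50 | J6 50-52 |
Completion: J1=41  J2=38  J3=28  J4=30  J5=50  J6=52
Turnaround (C−A): J1=41  J2=35  J3=24  J4=26  J5=45  J6=47
Turnaround = completion − arrival: J1=41, J2=35, J3=24, J4=26, J5=45, J6=47
Total turnaround = 41 + 35 + 24 + 26 + 45 + 47 = 218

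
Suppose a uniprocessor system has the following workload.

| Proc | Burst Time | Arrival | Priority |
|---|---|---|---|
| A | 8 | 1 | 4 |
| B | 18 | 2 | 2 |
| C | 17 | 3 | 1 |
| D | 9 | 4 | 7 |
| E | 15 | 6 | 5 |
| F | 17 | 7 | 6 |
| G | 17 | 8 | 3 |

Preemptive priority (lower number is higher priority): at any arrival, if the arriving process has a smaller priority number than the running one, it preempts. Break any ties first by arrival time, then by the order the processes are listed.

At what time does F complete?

Gantt: | idle 0-1 | A 1-2 | B 2-3 | C 3-20 | B 20-37 | G 37-54 | A 54-61 | E 61-76 | F 76-93 | D 93-102 |
Completion: A=61  B=37  C=20  D=102  E=76  F=93  G=54

93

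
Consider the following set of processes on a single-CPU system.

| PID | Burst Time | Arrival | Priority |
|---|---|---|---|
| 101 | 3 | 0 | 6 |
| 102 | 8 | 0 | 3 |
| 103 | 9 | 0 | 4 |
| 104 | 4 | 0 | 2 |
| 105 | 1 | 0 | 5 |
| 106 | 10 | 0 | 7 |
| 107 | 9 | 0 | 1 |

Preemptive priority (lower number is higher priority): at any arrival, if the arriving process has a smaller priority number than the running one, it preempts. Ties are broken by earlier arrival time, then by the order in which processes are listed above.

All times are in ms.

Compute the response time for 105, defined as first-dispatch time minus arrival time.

Gantt: | 107 0-9 | 104 9-13 | 102 13-21 | 103 21-30 | 105 30-31 | 101 31-34 | 106 34-44 |
Completion: 101=34  102=21  103=30  104=13  105=31  106=44  107=9
Response(105) = first start − arrival = 30 − 0 = 30

30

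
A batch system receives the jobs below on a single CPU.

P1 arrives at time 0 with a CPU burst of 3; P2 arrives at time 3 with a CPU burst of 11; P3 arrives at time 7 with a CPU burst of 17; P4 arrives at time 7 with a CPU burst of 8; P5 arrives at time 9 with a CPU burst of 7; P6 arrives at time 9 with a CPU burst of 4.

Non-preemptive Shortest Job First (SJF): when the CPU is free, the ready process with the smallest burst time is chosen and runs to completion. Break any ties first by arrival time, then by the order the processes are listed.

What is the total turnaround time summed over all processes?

Gantt: | P1 0-3 | P2 3-14 | P6 14-18 | P5 18-25 | P4 25-33 | P3 33-50 |
Completion: P1=3  P2=14  P3=50  P4=33  P5=25  P6=18
Turnaround (C−A): P1=3  P2=11  P3=43  P4=26  P5=16  P6=9
Turnaround = completion − arrival: P1=3, P2=11, P3=43, P4=26, P5=16, P6=9
Total turnaround = 3 + 11 + 43 + 26 + 16 + 9 = 108

108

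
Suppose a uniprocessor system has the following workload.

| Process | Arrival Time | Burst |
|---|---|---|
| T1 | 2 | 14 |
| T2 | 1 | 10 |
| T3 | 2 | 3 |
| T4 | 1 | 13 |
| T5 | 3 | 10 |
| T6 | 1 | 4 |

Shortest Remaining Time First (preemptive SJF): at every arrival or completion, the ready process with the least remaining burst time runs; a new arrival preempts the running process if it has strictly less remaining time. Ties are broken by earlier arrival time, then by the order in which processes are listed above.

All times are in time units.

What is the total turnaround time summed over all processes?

Schedule: | idle 0-1 | T6 1-5 | T3 5-8 | T2 8-18 | T5 18-28 | T4 28-41 | T1 41-55 |
Completion: T1=55  T2=18  T3=8  T4=41  T5=28  T6=5
Turnaround (C−A): T1=53  T2=17  T3=6  T4=40  T5=25  T6=4
Turnaround = completion − arrival: T1=53, T2=17, T3=6, T4=40, T5=25, T6=4
Total turnaround = 53 + 17 + 6 + 40 + 25 + 4 = 145

145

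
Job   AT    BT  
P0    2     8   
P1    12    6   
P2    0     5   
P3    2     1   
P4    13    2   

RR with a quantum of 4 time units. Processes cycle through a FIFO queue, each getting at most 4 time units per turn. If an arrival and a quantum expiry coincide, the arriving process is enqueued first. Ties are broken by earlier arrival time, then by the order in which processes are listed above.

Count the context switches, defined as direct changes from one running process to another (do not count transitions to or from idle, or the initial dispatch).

7

Gantt: | P2 0-4 | P0 4-8 | P3 8-9 | P2 9-10 | P0 10-14 | P1 14-18 | P4 18-20 | P1 20-22 |
Completion: P0=14  P1=22  P2=10  P3=9  P4=20
Turnaround (C−A): P0=12  P1=10  P2=10  P3=7  P4=7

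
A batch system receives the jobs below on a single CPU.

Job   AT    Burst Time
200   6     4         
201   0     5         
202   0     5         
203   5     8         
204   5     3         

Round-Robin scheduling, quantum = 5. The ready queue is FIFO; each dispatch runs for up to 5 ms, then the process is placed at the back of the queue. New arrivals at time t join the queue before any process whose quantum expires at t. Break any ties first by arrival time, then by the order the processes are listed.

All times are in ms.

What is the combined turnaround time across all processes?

64

Timeline: | 201 0-5 | 202 5-10 | 203 10-15 | 204 15-18 | 200 18-22 | 203 22-25 |
Completion: 200=22  201=5  202=10  203=25  204=18
Turnaround = completion − arrival: 200=16, 201=5, 202=10, 203=20, 204=13
Total turnaround = 16 + 5 + 10 + 20 + 13 = 64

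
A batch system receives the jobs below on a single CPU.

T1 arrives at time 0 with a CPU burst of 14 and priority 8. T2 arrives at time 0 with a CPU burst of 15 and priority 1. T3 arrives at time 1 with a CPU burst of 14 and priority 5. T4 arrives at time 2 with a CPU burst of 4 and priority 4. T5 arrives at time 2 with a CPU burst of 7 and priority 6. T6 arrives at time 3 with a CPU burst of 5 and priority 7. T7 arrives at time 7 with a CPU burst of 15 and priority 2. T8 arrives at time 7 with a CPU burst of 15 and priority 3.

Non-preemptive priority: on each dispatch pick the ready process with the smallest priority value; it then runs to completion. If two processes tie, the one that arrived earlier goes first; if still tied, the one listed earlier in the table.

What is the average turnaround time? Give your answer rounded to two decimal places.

51.75

Gantt: | T2 0-15 | T7 15-30 | T8 30-45 | T4 45-49 | T3 49-63 | T5 63-70 | T6 70-75 | T1 75-89 |
Completion: T1=89  T2=15  T3=63  T4=49  T5=70  T6=75  T7=30  T8=45
Turnaround times: T1=89, T2=15, T3=62, T4=47, T5=68, T6=72, T7=23, T8=38
Average turnaround = (89+15+62+47+68+72+23+38) / 8 = 414/8 = 51.75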